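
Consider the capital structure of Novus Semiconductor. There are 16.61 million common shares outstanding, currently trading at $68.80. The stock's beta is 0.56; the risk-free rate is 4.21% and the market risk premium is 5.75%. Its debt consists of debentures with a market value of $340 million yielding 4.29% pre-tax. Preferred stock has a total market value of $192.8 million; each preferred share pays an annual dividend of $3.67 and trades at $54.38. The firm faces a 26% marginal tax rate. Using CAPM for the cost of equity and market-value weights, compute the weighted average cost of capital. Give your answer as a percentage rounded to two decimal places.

Cost of equity via CAPM: Re = 4.21% + 0.56 × 5.75% = 7.4300%.
Cost of preferred: Rp = 3.67 / 54.38 = 6.7488%.
Market value of equity E = 68.8 × 16.61m = 1142.768m.
Total capital V = 1142.768 + 192.8 + 340 = 1675.568.
Equity: weight = 1142.768/1675.568 = 0.6820; cost = 7.43%.
Preferred: weight = 192.8/1675.568 = 0.1151; cost = 6.7488%.
Debentures: weight = 340/1675.568 = 0.2029; after-tax cost = 4.29% × (1 − 26%) = 3.1746%.
WACC = 0.6820 × 7.4300% + 0.1151 × 6.7488% + 0.2029 × 3.1746% = 6.4881%.

6.49%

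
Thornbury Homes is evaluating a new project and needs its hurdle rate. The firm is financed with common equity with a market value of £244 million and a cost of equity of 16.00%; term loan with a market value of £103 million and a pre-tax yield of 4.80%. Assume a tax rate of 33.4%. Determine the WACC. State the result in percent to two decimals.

12.20%

Total capital V = 244 + 103 = 347.
Equity: weight = 244/347 = 0.7032; cost = 16%.
Term loan: weight = 103/347 = 0.2968; after-tax cost = 4.8% × (1 − 33.4%) = 3.1968%.
WACC = 0.7032 × 16.0000% + 0.2968 × 3.1968% = 12.1996%.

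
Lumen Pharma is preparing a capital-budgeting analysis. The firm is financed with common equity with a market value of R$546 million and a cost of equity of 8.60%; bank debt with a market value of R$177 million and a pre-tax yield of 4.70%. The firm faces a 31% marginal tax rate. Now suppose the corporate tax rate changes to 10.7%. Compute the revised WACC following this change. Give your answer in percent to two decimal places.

7.52%

After the change:
Total capital V = 546 + 177 = 723.
Equity: weight = 546/723 = 0.7552; cost = 8.6%.
Bank debt: weight = 177/723 = 0.2448; after-tax cost = 4.7% × (1 − 10.7%) = 4.1971%.
WACC = 0.7552 × 8.6000% + 0.2448 × 4.1971% = 7.5221%.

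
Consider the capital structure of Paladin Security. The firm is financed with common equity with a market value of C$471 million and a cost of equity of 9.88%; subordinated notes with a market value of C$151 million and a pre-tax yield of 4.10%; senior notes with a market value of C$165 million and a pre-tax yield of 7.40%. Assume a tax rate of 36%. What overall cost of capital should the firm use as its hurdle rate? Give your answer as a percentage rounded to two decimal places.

Total capital V = 471 + 151 + 165 = 787.
Equity: weight = 471/787 = 0.5985; cost = 9.88%.
Subordinated notes: weight = 151/787 = 0.1919; after-tax cost = 4.1% × (1 − 36%) = 2.6240%.
Senior notes: weight = 165/787 = 0.2097; after-tax cost = 7.4% × (1 − 36%) = 4.7360%.
WACC = 0.5985 × 9.8800% + 0.1919 × 2.6240% + 0.2097 × 4.7360% = 7.4093%.

7.41%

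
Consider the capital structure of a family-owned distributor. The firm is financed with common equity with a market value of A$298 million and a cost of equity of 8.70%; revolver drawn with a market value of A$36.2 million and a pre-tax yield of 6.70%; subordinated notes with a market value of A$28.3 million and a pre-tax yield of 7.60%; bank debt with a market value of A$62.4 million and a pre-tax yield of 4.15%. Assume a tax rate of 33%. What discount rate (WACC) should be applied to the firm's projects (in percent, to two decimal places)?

7.23%

Total capital V = 298 + 36.2 + 28.3 + 62.4 = 424.9.
Equity: weight = 298/424.9 = 0.7013; cost = 8.7%.
Revolver drawn: weight = 36.2/424.9 = 0.0852; after-tax cost = 6.7% × (1 − 33%) = 4.4890%.
Subordinated notes: weight = 28.3/424.9 = 0.0666; after-tax cost = 7.6% × (1 − 33%) = 5.0920%.
Bank debt: weight = 62.4/424.9 = 0.1469; after-tax cost = 4.15% × (1 − 33%) = 2.7805%.
WACC = 0.7013 × 8.7000% + 0.0852 × 4.4890% + 0.0666 × 5.0920% + 0.1469 × 2.7805% = 7.2316%.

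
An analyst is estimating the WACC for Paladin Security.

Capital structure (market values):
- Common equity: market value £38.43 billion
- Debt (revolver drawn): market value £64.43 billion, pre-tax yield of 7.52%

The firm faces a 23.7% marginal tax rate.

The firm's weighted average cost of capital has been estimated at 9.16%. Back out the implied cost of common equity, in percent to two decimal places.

14.90%

Total capital V = 38.43 + 64.43 = 102.86.
Equity weight = 38.43/102.86 = 0.3736.
Revolver drawn weight = 64.43/102.86 = 0.6264.
Debt contribution = 0.6264 × 7.52% × (1 − 23.7%) = 3.5940%.
Required equity contribution = 9.16% − 3.5940% = 5.5660%.
Re = 5.5660% / 0.3736 = 14.8976%.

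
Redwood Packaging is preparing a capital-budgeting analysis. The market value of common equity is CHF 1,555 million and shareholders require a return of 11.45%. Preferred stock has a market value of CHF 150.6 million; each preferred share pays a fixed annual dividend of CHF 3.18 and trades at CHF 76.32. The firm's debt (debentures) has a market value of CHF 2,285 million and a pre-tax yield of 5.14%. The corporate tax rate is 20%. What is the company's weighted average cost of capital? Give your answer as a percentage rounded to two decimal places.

6.97%

Cost of preferred: Rp = 3.18 / 76.32 = 4.1667%.
Total capital V = 1555 + 150.6 + 2285 = 3990.6.
Equity: weight = 1555/3990.6 = 0.3897; cost = 11.45%.
Preferred: weight = 150.6/3990.6 = 0.0377; cost = 4.1667%.
Debentures: weight = 2285/3990.6 = 0.5726; after-tax cost = 5.14% × (1 − 20%) = 4.1120%.
WACC = 0.3897 × 11.4500% + 0.0377 × 4.1667% + 0.5726 × 4.1120% = 6.9734%.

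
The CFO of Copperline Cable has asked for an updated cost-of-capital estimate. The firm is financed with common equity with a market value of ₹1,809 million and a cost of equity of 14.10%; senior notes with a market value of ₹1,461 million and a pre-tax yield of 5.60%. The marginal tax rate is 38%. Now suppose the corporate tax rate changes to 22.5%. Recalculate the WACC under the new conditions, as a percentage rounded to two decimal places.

After the change:
Total capital V = 1809 + 1461 = 3270.
Equity: weight = 1809/3270 = 0.5532; cost = 14.1%.
Senior notes: weight = 1461/3270 = 0.4468; after-tax cost = 5.6% × (1 − 22.5%) = 4.3400%.
WACC = 0.5532 × 14.1000% + 0.4468 × 4.3400% = 9.7393%.

9.74%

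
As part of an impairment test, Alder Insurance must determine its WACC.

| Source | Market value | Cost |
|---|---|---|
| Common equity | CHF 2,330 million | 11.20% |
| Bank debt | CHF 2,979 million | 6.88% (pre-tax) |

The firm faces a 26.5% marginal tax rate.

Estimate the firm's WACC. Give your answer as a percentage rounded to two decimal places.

Total capital V = 2330 + 2979 = 5309.
Equity: weight = 2330/5309 = 0.4389; cost = 11.2%.
Bank debt: weight = 2979/5309 = 0.5611; after-tax cost = 6.88% × (1 − 26.5%) = 5.0568%.
WACC = 0.4389 × 11.2000% + 0.5611 × 5.0568% = 7.7529%.

7.75%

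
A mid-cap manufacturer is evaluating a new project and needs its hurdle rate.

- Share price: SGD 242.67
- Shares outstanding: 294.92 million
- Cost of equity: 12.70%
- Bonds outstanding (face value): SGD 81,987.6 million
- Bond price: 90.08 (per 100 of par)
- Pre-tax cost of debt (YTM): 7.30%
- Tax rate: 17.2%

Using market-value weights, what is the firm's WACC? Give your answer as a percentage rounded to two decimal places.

Market value of equity E = 242.67 × 294.92m = 71568.2364m. Market value of debt D = 81987.6m × 90.08/100 = 73854.43008m.
Total capital V = 71568.2364 + 73854.43008 = 145422.66648.
Equity: weight = 71568.2364/145422.66648 = 0.4921; cost = 12.7%.
Bonds outstanding: weight = 73854.43008/145422.66648 = 0.5079; after-tax cost = 7.3% × (1 − 17.2%) = 6.0444%.
WACC = 0.4921 × 12.7000% + 0.5079 × 6.0444% = 9.3199%.

9.32%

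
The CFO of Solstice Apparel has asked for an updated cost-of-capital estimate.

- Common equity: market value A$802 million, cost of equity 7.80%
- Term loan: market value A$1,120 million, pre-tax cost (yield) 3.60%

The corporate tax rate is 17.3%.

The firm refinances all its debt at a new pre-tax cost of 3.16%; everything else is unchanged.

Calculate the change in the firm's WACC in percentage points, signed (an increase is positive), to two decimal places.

Current WACC:
Total capital V = 802 + 1120 = 1922.
Equity: weight = 802/1922 = 0.4173; cost = 7.8%.
Term loan: weight = 1120/1922 = 0.5827; after-tax cost = 3.6% × (1 − 17.3%) = 2.9772%.
WACC = 0.4173 × 7.8000% + 0.5827 × 2.9772% = 4.9896%.
After the change:
Total capital V = 802 + 1120 = 1922.
Equity: weight = 802/1922 = 0.4173; cost = 7.8%.
Term loan: weight = 1120/1922 = 0.5827; after-tax cost = 3.16% × (1 − 17.3%) = 2.6133%.
WACC = 0.4173 × 7.8000% + 0.5827 × 2.6133% = 4.7776%.
Change in WACC = 4.7776% − 4.9896% = -0.2120 pp.

-0.21 pp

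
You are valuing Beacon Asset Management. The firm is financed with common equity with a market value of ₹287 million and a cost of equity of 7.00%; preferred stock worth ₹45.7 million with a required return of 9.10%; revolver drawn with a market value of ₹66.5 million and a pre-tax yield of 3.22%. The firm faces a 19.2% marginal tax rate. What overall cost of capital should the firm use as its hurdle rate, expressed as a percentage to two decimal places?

6.51%

Total capital V = 287 + 45.7 + 66.5 = 399.2.
Equity: weight = 287/399.2 = 0.7189; cost = 7%.
Preferred: weight = 45.7/399.2 = 0.1145; cost = 9.1%.
Revolver drawn: weight = 66.5/399.2 = 0.1666; after-tax cost = 3.22% × (1 − 19.2%) = 2.6018%.
WACC = 0.7189 × 7.0000% + 0.1145 × 9.1000% + 0.1666 × 2.6018% = 6.5077%.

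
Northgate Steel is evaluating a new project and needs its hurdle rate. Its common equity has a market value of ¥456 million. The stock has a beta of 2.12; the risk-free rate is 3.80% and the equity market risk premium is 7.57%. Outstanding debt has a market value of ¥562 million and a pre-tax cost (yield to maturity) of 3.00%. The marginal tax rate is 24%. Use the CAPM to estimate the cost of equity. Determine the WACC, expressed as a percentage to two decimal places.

10.15%

Cost of equity via CAPM: Re = 3.8% + 2.12 × 7.57% = 19.8484%.
Total capital V = 456 + 562 = 1018.
Equity: weight = 456/1018 = 0.4479; cost = 19.8484%.
Debt: weight = 562/1018 = 0.5521; after-tax cost = 3% × (1 − 24%) = 2.2800%.
WACC = 0.4479 × 19.8484% + 0.5521 × 2.2800% = 10.1495%.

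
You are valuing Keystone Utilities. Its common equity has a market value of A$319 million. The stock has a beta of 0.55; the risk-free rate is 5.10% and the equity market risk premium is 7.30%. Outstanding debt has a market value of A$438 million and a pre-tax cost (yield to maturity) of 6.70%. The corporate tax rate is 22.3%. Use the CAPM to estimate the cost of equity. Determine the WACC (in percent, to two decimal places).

Cost of equity via CAPM: Re = 5.1% + 0.55 × 7.3% = 9.1150%.
Total capital V = 319 + 438 = 757.
Equity: weight = 319/757 = 0.4214; cost = 9.115%.
Debt: weight = 438/757 = 0.5786; after-tax cost = 6.7% × (1 − 22.3%) = 5.2059%.
WACC = 0.4214 × 9.1150% + 0.5786 × 5.2059% = 6.8532%.

6.85%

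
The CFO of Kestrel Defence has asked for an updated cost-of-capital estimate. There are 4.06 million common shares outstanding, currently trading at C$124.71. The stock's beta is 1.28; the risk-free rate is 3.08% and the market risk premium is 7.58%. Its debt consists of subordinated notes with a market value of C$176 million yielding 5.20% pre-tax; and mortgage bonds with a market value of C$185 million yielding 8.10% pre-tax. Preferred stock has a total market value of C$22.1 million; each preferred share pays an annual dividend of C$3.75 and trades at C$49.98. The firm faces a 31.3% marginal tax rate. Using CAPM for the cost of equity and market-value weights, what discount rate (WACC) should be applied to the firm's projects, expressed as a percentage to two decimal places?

9.33%

Cost of equity via CAPM: Re = 3.08% + 1.28 × 7.58% = 12.7824%.
Cost of preferred: Rp = 3.75 / 49.98 = 7.5030%.
Market value of equity E = 124.71 × 4.06m = 506.3226m.
Total capital V = 506.3226 + 22.1 + 176 + 185 = 889.4226.
Equity: weight = 506.3226/889.4226 = 0.5693; cost = 12.7824%.
Preferred: weight = 22.1/889.4226 = 0.0248; cost = 7.503%.
Subordinated notes: weight = 176/889.4226 = 0.1979; after-tax cost = 5.2% × (1 − 31.3%) = 3.5724%.
Mortgage bonds: weight = 185/889.4226 = 0.2080; after-tax cost = 8.1% × (1 − 31.3%) = 5.5647%.
WACC = 0.5693 × 12.7824% + 0.0248 × 7.5030% + 0.1979 × 3.5724% + 0.2080 × 5.5647% = 9.3275%.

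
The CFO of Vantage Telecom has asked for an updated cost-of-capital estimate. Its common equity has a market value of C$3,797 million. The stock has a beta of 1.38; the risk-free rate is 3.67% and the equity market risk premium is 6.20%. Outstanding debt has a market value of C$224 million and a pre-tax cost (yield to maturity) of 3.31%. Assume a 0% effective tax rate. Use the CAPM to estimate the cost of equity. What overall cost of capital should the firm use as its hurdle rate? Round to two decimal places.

Cost of equity via CAPM: Re = 3.67% + 1.38 × 6.2% = 12.2260%.
Total capital V = 3797 + 224 = 4021.
Equity: weight = 3797/4021 = 0.9443; cost = 12.226%.
Debt: weight = 224/4021 = 0.0557; after-tax cost = 3.31% × (1 − 0%) = 3.3100%.
WACC = 0.9443 × 12.2260% + 0.0557 × 3.3100% = 11.7293%.

11.73%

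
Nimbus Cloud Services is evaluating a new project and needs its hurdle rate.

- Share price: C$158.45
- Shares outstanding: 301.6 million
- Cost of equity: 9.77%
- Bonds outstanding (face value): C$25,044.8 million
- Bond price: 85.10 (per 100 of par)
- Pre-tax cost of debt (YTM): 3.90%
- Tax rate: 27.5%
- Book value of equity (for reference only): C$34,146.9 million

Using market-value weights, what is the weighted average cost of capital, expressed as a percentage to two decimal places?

7.63%

Market value of equity E = 158.45 × 301.6m = 47788.52m. Market value of debt D = 25044.8m × 85.1/100 = 21313.1248m.
Total capital V = 47788.52 + 21313.1248 = 69101.6448.
Equity: weight = 47788.52/69101.6448 = 0.6916; cost = 9.77%.
Bonds outstanding: weight = 21313.1248/69101.6448 = 0.3084; after-tax cost = 3.9% × (1 − 27.5%) = 2.8275%.
WACC = 0.6916 × 9.7700% + 0.3084 × 2.8275% = 7.6287%.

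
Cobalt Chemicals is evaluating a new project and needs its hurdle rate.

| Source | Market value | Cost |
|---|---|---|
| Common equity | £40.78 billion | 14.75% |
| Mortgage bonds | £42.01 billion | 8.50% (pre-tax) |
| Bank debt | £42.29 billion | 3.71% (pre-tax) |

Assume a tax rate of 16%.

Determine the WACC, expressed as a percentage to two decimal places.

Total capital V = 40.78 + 42.01 + 42.29 = 125.08.
Equity: weight = 40.78/125.08 = 0.3260; cost = 14.75%.
Mortgage bonds: weight = 42.01/125.08 = 0.3359; after-tax cost = 8.5% × (1 − 16%) = 7.1400%.
Bank debt: weight = 42.29/125.08 = 0.3381; after-tax cost = 3.71% × (1 − 16%) = 3.1164%.
WACC = 0.3260 × 14.7500% + 0.3359 × 7.1400% + 0.3381 × 3.1164% = 8.2607%.

8.26%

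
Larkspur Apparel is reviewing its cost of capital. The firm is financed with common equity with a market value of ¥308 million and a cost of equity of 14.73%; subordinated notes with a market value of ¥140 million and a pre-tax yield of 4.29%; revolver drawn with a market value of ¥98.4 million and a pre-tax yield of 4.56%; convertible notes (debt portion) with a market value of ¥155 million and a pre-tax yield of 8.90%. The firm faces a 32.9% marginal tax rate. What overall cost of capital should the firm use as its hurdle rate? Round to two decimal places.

8.79%

Total capital V = 308 + 140 + 98.4 + 155 = 701.4.
Equity: weight = 308/701.4 = 0.4391; cost = 14.73%.
Subordinated notes: weight = 140/701.4 = 0.1996; after-tax cost = 4.29% × (1 − 32.9%) = 2.8786%.
Revolver drawn: weight = 98.4/701.4 = 0.1403; after-tax cost = 4.56% × (1 − 32.9%) = 3.0598%.
Convertible notes (debt portion): weight = 155/701.4 = 0.2210; after-tax cost = 8.9% × (1 − 32.9%) = 5.9719%.
WACC = 0.4391 × 14.7300% + 0.1996 × 2.8786% + 0.1403 × 3.0598% + 0.2210 × 5.9719% = 8.7918%.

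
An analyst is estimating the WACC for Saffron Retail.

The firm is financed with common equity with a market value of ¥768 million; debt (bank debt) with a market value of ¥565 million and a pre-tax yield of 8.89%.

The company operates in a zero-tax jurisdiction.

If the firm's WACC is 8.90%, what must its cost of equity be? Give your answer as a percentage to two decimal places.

Total capital V = 768 + 565 = 1333.
Equity weight = 768/1333 = 0.5761.
Bank debt weight = 565/1333 = 0.4239.
Debt contribution = 0.4239 × 8.89% × (1 − 0%) = 3.7681%.
Required equity contribution = 8.9% − 3.7681% = 5.1319%.
Re = 5.1319% / 0.5761 = 8.9074%.

8.91%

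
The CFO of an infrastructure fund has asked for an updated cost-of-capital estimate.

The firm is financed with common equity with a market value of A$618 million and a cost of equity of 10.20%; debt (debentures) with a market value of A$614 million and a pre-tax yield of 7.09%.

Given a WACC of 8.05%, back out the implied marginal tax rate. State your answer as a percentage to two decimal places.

16.98%

Total capital V = 618 + 614 = 1232.
Equity weight = 618/1232 = 0.5016.
Debentures weight = 614/1232 = 0.4984.
Equity contribution = 0.5016 × 10.2% = 5.1166%.
Debt contribution must be 8.05% − 5.1166% = 2.9334%.
0.4984 × 7.09% × (1 − T) = 2.9334%  ⇒  (1 − T) = 0.8302.
T = 16.9818%.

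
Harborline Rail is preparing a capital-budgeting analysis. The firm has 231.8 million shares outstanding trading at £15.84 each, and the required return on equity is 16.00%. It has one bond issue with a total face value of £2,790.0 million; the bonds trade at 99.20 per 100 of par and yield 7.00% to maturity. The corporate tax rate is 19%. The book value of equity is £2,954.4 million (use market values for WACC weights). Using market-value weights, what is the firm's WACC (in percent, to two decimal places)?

Market value of equity E = 15.84 × 231.8m = 3671.712m. Market value of debt D = 2790m × 99.2/100 = 2767.68m.
Total capital V = 3671.712 + 2767.68 = 6439.392.
Equity: weight = 3671.712/6439.392 = 0.5702; cost = 16%.
Bonds outstanding: weight = 2767.68/6439.392 = 0.4298; after-tax cost = 7% × (1 − 19%) = 5.6700%.
WACC = 0.5702 × 16.0000% + 0.4298 × 5.6700% = 11.5601%.

11.56%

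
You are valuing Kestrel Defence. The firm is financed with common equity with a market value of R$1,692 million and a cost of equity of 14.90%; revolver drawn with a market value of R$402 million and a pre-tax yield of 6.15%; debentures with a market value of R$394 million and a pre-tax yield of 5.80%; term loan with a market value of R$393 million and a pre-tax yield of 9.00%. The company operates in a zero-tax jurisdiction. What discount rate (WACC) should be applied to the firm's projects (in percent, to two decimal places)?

11.63%

Total capital V = 1692 + 402 + 394 + 393 = 2881.
Equity: weight = 1692/2881 = 0.5873; cost = 14.9%.
Revolver drawn: weight = 402/2881 = 0.1395; after-tax cost = 6.15% × (1 − 0%) = 6.1500%.
Debentures: weight = 394/2881 = 0.1368; after-tax cost = 5.8% × (1 − 0%) = 5.8000%.
Term loan: weight = 393/2881 = 0.1364; after-tax cost = 9% × (1 − 0%) = 9.0000%.
WACC = 0.5873 × 14.9000% + 0.1395 × 6.1500% + 0.1368 × 5.8000% + 0.1364 × 9.0000% = 11.6297%.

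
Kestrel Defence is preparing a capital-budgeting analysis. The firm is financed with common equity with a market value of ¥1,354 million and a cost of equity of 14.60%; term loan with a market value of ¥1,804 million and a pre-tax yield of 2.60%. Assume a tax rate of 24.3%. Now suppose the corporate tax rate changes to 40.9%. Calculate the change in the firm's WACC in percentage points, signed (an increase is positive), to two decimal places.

Current WACC:
Total capital V = 1354 + 1804 = 3158.
Equity: weight = 1354/3158 = 0.4288; cost = 14.6%.
Term loan: weight = 1804/3158 = 0.5712; after-tax cost = 2.6% × (1 − 24.3%) = 1.9682%.
WACC = 0.4288 × 14.6000% + 0.5712 × 1.9682% = 7.3841%.
After the change:
Total capital V = 1354 + 1804 = 3158.
Equity: weight = 1354/3158 = 0.4288; cost = 14.6%.
Term loan: weight = 1804/3158 = 0.5712; after-tax cost = 2.6% × (1 − 40.9%) = 1.5366%.
WACC = 0.4288 × 14.6000% + 0.5712 × 1.5366% = 7.1376%.
Change in WACC = 7.1376% − 7.3841% = -0.2466 pp.

-0.25 pp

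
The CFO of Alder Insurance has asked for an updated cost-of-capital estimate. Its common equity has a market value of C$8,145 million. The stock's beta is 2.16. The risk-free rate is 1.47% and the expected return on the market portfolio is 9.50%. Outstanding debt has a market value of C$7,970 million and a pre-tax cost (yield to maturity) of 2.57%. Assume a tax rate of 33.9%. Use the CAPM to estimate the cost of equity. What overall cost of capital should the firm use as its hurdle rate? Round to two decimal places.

Market risk premium = 9.5% − 1.47% = 8.03%.
Cost of equity via CAPM: Re = 1.47% + 2.16 × 8.03% = 18.8148%.
Total capital V = 8145 + 7970 = 16115.
Equity: weight = 8145/16115 = 0.5054; cost = 18.8148%.
Debt: weight = 7970/16115 = 0.4946; after-tax cost = 2.57% × (1 − 33.9%) = 1.6988%.
WACC = 0.5054 × 18.8148% + 0.4946 × 1.6988% = 10.3497%.

10.35%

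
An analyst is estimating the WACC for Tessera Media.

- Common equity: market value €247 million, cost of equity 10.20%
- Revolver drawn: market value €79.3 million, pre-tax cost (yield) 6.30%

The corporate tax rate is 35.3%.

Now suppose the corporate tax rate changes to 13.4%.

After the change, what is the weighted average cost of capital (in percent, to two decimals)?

9.05%

After the change:
Total capital V = 247 + 79.3 = 326.3.
Equity: weight = 247/326.3 = 0.7570; cost = 10.2%.
Revolver drawn: weight = 79.3/326.3 = 0.2430; after-tax cost = 6.3% × (1 − 13.4%) = 5.4558%.
WACC = 0.7570 × 10.2000% + 0.2430 × 5.4558% = 9.0470%.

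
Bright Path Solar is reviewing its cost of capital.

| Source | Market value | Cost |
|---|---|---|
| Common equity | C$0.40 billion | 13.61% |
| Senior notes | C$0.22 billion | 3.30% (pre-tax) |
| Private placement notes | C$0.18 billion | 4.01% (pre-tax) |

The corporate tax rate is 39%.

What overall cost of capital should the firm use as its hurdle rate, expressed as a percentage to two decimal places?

7.91%

Total capital V = 0.4 + 0.22 + 0.18 = 0.8.
Equity: weight = 0.4/0.8 = 0.5000; cost = 13.61%.
Senior notes: weight = 0.22/0.8 = 0.2750; after-tax cost = 3.3% × (1 − 39%) = 2.0130%.
Private placement notes: weight = 0.18/0.8 = 0.2250; after-tax cost = 4.01% × (1 − 39%) = 2.4461%.
WACC = 0.5000 × 13.6100% + 0.2750 × 2.0130% + 0.2250 × 2.4461% = 7.9089%.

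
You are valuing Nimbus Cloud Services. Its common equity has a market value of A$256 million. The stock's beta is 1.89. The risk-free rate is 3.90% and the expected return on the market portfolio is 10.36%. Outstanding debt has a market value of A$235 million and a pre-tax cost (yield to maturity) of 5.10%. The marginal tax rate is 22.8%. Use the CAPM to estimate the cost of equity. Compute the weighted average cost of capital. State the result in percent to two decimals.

Market risk premium = 10.36% − 3.9% = 6.46%.
Cost of equity via CAPM: Re = 3.9% + 1.89 × 6.46% = 16.1094%.
Total capital V = 256 + 235 = 491.
Equity: weight = 256/491 = 0.5214; cost = 16.1094%.
Debt: weight = 235/491 = 0.4786; after-tax cost = 5.1% × (1 − 22.8%) = 3.9372%.
WACC = 0.5214 × 16.1094% + 0.4786 × 3.9372% = 10.2836%.

10.28%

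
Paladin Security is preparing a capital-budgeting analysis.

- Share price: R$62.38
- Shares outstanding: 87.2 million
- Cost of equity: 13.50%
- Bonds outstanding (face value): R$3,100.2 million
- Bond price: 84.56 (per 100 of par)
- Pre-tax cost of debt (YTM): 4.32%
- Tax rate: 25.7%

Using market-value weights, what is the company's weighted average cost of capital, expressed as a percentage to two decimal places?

Market value of equity E = 62.38 × 87.2m = 5439.536m. Market value of debt D = 3100.2m × 84.56/100 = 2621.52912m.
Total capital V = 5439.536 + 2621.52912 = 8061.06512.
Equity: weight = 5439.536/8061.06512 = 0.6748; cost = 13.5%.
Bonds outstanding: weight = 2621.52912/8061.06512 = 0.3252; after-tax cost = 4.32% × (1 − 25.7%) = 3.2098%.
WACC = 0.6748 × 13.5000% + 0.3252 × 3.2098% = 10.1535%.

10.15%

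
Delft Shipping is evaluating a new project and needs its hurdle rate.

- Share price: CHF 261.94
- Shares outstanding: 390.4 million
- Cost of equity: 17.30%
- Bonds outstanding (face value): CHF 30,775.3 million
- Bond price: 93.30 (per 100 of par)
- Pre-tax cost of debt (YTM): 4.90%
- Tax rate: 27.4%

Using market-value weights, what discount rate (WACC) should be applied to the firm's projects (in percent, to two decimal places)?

Market value of equity E = 261.94 × 390.4m = 102261.376m. Market value of debt D = 30775.3m × 93.3/100 = 28713.3549m.
Total capital V = 102261.376 + 28713.3549 = 130974.7309.
Equity: weight = 102261.376/130974.7309 = 0.7808; cost = 17.3%.
Bonds outstanding: weight = 28713.3549/130974.7309 = 0.2192; after-tax cost = 4.9% × (1 − 27.4%) = 3.5574%.
WACC = 0.7808 × 17.3000% + 0.2192 × 3.5574% = 14.2872%.

14.29%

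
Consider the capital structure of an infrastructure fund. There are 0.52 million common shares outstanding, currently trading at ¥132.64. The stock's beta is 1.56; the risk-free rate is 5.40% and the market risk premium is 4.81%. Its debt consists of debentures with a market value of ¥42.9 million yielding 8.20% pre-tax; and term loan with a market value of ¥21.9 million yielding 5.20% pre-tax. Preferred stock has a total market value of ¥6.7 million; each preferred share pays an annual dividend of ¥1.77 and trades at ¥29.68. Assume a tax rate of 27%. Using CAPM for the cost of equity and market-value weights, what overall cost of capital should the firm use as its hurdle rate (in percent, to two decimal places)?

Cost of equity via CAPM: Re = 5.4% + 1.56 × 4.81% = 12.9036%.
Cost of preferred: Rp = 1.77 / 29.68 = 5.9636%.
Market value of equity E = 132.64 × 0.52m = 68.9728m.
Total capital V = 68.9728 + 6.7 + 42.9 + 21.9 = 140.4728.
Equity: weight = 68.9728/140.4728 = 0.4910; cost = 12.9036%.
Preferred: weight = 6.7/140.4728 = 0.0477; cost = 5.9636%.
Debentures: weight = 42.9/140.4728 = 0.3054; after-tax cost = 8.2% × (1 − 27%) = 5.9860%.
Term loan: weight = 21.9/140.4728 = 0.1559; after-tax cost = 5.2% × (1 − 27%) = 3.7960%.
WACC = 0.4910 × 12.9036% + 0.0477 × 5.9636% + 0.3054 × 5.9860% + 0.1559 × 3.7960% = 9.0401%.

9.04%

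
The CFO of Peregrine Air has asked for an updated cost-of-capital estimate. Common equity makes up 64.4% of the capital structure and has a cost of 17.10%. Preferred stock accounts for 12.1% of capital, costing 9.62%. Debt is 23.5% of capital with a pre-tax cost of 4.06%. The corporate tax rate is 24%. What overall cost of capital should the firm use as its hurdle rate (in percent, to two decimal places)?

After-tax cost of debt = 4.06% × (1 − 24%) = 3.0856%.
WACC = 0.644 × 17.1000% + 0.121 × 9.6200% + 0.235 × 3.0856% = 12.9015%.

12.90%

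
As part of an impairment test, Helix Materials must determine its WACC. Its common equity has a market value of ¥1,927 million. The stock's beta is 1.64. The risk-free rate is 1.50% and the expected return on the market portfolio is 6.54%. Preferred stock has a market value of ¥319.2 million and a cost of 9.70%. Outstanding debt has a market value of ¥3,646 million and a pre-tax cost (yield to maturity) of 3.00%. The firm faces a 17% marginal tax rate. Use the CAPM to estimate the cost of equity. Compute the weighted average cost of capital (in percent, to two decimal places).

5.26%

Market risk premium = 6.54% − 1.5% = 5.04%.
Cost of equity via CAPM: Re = 1.5% + 1.64 × 5.04% = 9.7656%.
Total capital V = 1927 + 319.2 + 3646 = 5892.2.
Equity: weight = 1927/5892.2 = 0.3270; cost = 9.7656%.
Preferred: weight = 319.2/5892.2 = 0.0542; cost = 9.7%.
Debt: weight = 3646/5892.2 = 0.6188; after-tax cost = 3% × (1 − 17%) = 2.4900%.
WACC = 0.3270 × 9.7656% + 0.0542 × 9.7000% + 0.6188 × 2.4900% = 5.2600%.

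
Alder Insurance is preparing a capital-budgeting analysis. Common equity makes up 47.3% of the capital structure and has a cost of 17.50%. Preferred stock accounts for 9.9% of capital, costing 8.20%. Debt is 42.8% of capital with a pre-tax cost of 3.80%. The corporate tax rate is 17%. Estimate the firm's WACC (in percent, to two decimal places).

After-tax cost of debt = 3.8% × (1 − 17%) = 3.1540%.
WACC = 0.473 × 17.5000% + 0.099 × 8.2000% + 0.428 × 3.1540% = 10.4392%.

10.44%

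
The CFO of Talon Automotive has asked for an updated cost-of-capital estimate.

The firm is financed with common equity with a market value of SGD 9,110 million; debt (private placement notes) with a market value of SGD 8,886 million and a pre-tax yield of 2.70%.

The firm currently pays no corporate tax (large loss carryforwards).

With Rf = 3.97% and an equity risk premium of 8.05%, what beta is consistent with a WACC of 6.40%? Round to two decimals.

0.75

Total capital V = 9110 + 8886 = 17996.
Equity weight = 9110/17996 = 0.5062.
Private placement notes weight = 8886/17996 = 0.4938.
Debt contribution = 0.4938 × 2.7% × (1 − 0%) = 1.3332%.
Required equity contribution = 6.4% − 1.3332% = 5.0668%  ⇒  Re = 10.0090%.
CAPM: 10.0090% = 3.97% + β × 8.05%  ⇒  β = 0.7502.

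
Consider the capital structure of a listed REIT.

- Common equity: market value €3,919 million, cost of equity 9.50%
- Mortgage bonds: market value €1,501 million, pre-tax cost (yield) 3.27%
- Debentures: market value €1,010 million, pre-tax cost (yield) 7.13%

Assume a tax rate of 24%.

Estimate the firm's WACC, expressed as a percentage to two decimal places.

7.22%

Total capital V = 3919 + 1501 + 1010 = 6430.
Equity: weight = 3919/6430 = 0.6095; cost = 9.5%.
Mortgage bonds: weight = 1501/6430 = 0.2334; after-tax cost = 3.27% × (1 − 24%) = 2.4852%.
Debentures: weight = 1010/6430 = 0.1571; after-tax cost = 7.13% × (1 − 24%) = 5.4188%.
WACC = 0.6095 × 9.5000% + 0.2334 × 2.4852% + 0.1571 × 5.4188% = 7.2214%.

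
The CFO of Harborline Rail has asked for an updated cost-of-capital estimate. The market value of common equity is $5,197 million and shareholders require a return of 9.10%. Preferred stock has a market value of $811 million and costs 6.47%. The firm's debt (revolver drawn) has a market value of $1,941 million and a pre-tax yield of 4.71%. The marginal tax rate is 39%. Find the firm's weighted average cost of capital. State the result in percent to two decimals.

Total capital V = 5197 + 811 + 1941 = 7949.
Equity: weight = 5197/7949 = 0.6538; cost = 9.1%.
Preferred: weight = 811/7949 = 0.1020; cost = 6.47%.
Revolver drawn: weight = 1941/7949 = 0.2442; after-tax cost = 4.71% × (1 − 39%) = 2.8731%.
WACC = 0.6538 × 9.1000% + 0.1020 × 6.4700% + 0.2442 × 2.8731% = 7.3112%.

7.31%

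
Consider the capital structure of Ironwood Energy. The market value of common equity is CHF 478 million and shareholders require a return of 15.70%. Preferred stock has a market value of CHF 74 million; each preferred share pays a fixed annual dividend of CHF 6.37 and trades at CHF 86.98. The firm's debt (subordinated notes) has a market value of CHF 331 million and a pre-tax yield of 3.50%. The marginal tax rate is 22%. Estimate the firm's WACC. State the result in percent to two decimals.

10.14%

Cost of preferred: Rp = 6.37 / 86.98 = 7.3235%.
Total capital V = 478 + 74 + 331 = 883.
Equity: weight = 478/883 = 0.5413; cost = 15.7%.
Preferred: weight = 74/883 = 0.0838; cost = 7.3235%.
Subordinated notes: weight = 331/883 = 0.3749; after-tax cost = 3.5% × (1 − 22%) = 2.7300%.
WACC = 0.5413 × 15.7000% + 0.0838 × 7.3235% + 0.3749 × 2.7300% = 10.1361%.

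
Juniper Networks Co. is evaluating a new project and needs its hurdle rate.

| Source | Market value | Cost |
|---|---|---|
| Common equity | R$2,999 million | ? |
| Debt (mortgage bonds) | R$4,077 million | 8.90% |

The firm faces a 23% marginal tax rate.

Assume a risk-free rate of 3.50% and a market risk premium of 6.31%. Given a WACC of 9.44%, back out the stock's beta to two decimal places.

Total capital V = 2999 + 4077 = 7076.
Equity weight = 2999/7076 = 0.4238.
Mortgage bonds weight = 4077/7076 = 0.5762.
Debt contribution = 0.5762 × 8.9% × (1 − 23%) = 3.9485%.
Required equity contribution = 9.44% − 3.9485% = 5.4915%  ⇒  Re = 12.9569%.
CAPM: 12.9569% = 3.5% + β × 6.31%  ⇒  β = 1.4987.

1.50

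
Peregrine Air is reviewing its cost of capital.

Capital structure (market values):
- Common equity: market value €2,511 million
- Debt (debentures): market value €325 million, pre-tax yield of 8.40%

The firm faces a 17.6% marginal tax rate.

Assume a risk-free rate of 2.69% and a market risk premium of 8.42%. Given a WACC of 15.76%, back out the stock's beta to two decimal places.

Total capital V = 2511 + 325 = 2836.
Equity weight = 2511/2836 = 0.8854.
Debentures weight = 325/2836 = 0.1146.
Debt contribution = 0.1146 × 8.4% × (1 − 17.6%) = 0.7932%.
Required equity contribution = 15.76% − 0.7932% = 14.9668%  ⇒  Re = 16.9040%.
CAPM: 16.9040% = 2.69% + β × 8.42%  ⇒  β = 1.6881.

1.69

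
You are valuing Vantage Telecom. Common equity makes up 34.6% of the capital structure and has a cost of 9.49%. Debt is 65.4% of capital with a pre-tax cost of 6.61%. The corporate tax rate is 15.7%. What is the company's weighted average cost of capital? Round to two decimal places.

After-tax cost of debt = 6.61% × (1 − 15.7%) = 5.5722%.
WACC = 0.346 × 9.4900% + 0.654 × 5.5722% = 6.9278%.

6.93%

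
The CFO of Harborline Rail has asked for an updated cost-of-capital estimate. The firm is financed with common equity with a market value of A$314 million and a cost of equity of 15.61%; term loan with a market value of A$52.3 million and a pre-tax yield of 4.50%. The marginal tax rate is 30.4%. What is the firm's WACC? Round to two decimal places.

Total capital V = 314 + 52.3 = 366.3.
Equity: weight = 314/366.3 = 0.8572; cost = 15.61%.
Term loan: weight = 52.3/366.3 = 0.1428; after-tax cost = 4.5% × (1 − 30.4%) = 3.1320%.
WACC = 0.8572 × 15.6100% + 0.1428 × 3.1320% = 13.8284%.

13.83%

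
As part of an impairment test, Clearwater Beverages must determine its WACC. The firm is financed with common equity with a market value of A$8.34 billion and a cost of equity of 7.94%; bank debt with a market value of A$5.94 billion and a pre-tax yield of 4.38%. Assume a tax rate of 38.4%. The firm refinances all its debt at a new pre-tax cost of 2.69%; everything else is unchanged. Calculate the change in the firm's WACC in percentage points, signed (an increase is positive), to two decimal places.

Current WACC:
Total capital V = 8.34 + 5.94 = 14.28.
Equity: weight = 8.34/14.28 = 0.5840; cost = 7.94%.
Bank debt: weight = 5.94/14.28 = 0.4160; after-tax cost = 4.38% × (1 − 38.4%) = 2.6981%.
WACC = 0.5840 × 7.9400% + 0.4160 × 2.6981% = 5.7595%.
After the change:
Total capital V = 8.34 + 5.94 = 14.28.
Equity: weight = 8.34/14.28 = 0.5840; cost = 7.94%.
Bank debt: weight = 5.94/14.28 = 0.4160; after-tax cost = 2.69% × (1 − 38.4%) = 1.6570%.
WACC = 0.5840 × 7.9400% + 0.4160 × 1.6570% = 5.3265%.
Change in WACC = 5.3265% − 5.7595% = -0.4330 pp.

-0.43 pp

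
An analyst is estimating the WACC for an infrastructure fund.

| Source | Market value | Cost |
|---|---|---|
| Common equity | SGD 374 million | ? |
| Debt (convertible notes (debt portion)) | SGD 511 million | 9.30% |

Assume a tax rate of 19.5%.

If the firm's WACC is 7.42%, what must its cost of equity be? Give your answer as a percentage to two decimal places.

Total capital V = 374 + 511 = 885.
Equity weight = 374/885 = 0.4226.
Convertible notes (debt portion) weight = 511/885 = 0.5774.
Debt contribution = 0.5774 × 9.3% × (1 − 19.5%) = 4.3227%.
Required equity contribution = 7.42% − 4.3227% = 3.0973%.
Re = 3.0973% / 0.4226 = 7.3291%.

7.33%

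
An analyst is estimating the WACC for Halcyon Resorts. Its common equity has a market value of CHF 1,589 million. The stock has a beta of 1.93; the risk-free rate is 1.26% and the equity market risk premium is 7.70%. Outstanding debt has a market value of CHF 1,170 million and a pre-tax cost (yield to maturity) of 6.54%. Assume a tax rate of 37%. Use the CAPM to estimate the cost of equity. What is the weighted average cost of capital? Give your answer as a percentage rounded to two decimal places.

Cost of equity via CAPM: Re = 1.26% + 1.93 × 7.7% = 16.1210%.
Total capital V = 1589 + 1170 = 2759.
Equity: weight = 1589/2759 = 0.5759; cost = 16.121%.
Debt: weight = 1170/2759 = 0.4241; after-tax cost = 6.54% × (1 − 37%) = 4.1202%.
WACC = 0.5759 × 16.1210% + 0.4241 × 4.1202% = 11.0319%.

11.03%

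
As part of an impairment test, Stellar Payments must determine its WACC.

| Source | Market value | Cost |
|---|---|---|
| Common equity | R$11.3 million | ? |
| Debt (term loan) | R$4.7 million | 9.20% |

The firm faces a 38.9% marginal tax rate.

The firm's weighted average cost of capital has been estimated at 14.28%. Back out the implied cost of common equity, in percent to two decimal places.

Total capital V = 11.3 + 4.7 = 16.
Equity weight = 11.3/16 = 0.7063.
Term loan weight = 4.7/16 = 0.2938.
Debt contribution = 0.2938 × 9.2% × (1 − 38.9%) = 1.6512%.
Required equity contribution = 14.28% − 1.6512% = 12.6288%.
Re = 12.6288% / 0.7063 = 17.8814%.

17.88%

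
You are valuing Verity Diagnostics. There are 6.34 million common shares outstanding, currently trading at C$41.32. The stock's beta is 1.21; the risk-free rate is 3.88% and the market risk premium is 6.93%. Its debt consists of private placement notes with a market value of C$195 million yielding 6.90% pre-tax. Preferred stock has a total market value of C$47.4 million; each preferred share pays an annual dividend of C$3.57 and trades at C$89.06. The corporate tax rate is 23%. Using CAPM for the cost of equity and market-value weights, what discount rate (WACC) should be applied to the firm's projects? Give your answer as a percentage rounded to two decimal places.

Cost of equity via CAPM: Re = 3.88% + 1.21 × 6.93% = 12.2653%.
Cost of preferred: Rp = 3.57 / 89.06 = 4.0085%.
Market value of equity E = 41.32 × 6.34m = 261.9688m.
Total capital V = 261.9688 + 47.4 + 195 = 504.3688.
Equity: weight = 261.9688/504.3688 = 0.5194; cost = 12.2653%.
Preferred: weight = 47.4/504.3688 = 0.0940; cost = 4.0085%.
Private placement notes: weight = 195/504.3688 = 0.3866; after-tax cost = 6.9% × (1 − 23%) = 5.3130%.
WACC = 0.5194 × 12.2653% + 0.0940 × 4.0085% + 0.3866 × 5.3130% = 8.8014%.

8.80%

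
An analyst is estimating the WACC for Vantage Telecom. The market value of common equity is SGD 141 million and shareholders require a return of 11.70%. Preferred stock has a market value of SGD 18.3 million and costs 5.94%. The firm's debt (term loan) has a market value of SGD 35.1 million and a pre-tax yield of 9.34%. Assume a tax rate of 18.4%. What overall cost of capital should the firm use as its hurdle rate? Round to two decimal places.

Total capital V = 141 + 18.3 + 35.1 = 194.4.
Equity: weight = 141/194.4 = 0.7253; cost = 11.7%.
Preferred: weight = 18.3/194.4 = 0.0941; cost = 5.94%.
Term loan: weight = 35.1/194.4 = 0.1806; after-tax cost = 9.34% × (1 − 18.4%) = 7.6214%.
WACC = 0.7253 × 11.7000% + 0.0941 × 5.9400% + 0.1806 × 7.6214% = 10.4214%.

10.42%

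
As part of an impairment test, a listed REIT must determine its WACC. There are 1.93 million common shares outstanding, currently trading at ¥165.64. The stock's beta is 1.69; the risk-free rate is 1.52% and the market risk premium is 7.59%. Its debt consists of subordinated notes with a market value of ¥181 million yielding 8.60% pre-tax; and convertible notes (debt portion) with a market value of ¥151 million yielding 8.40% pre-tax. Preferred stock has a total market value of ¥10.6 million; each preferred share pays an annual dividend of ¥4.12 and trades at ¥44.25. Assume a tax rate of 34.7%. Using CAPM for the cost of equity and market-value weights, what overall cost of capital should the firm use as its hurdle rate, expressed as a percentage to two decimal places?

9.86%

Cost of equity via CAPM: Re = 1.52% + 1.69 × 7.59% = 14.3471%.
Cost of preferred: Rp = 4.12 / 44.25 = 9.3107%.
Market value of equity E = 165.64 × 1.93m = 319.6852m.
Total capital V = 319.6852 + 10.6 + 181 + 151 = 662.2852.
Equity: weight = 319.6852/662.2852 = 0.4827; cost = 14.3471%.
Preferred: weight = 10.6/662.2852 = 0.0160; cost = 9.3107%.
Subordinated notes: weight = 181/662.2852 = 0.2733; after-tax cost = 8.6% × (1 − 34.7%) = 5.6158%.
Convertible notes (debt portion): weight = 151/662.2852 = 0.2280; after-tax cost = 8.4% × (1 − 34.7%) = 5.4852%.
WACC = 0.4827 × 14.3471% + 0.0160 × 9.3107% + 0.2733 × 5.6158% + 0.2280 × 5.4852% = 9.8598%.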